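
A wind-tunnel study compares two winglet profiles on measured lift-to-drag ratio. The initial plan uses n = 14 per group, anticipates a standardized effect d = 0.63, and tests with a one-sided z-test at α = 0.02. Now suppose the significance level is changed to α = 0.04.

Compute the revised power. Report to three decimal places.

Power ≈ 0.467

δ = d·√(n/2) = 0.63 × √(14/2) = 1.6668 (unchanged). New critical value: z_{0.04} = 1.751.
Revised power = Φ(δ − 1.751) = Φ(-0.084) = 0.4666.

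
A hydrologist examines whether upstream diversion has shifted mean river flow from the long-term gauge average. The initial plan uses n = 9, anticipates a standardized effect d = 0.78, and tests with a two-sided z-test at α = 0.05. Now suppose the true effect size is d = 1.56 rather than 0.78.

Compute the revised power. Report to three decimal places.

With d = 1.56: δ = d·√n = 1.56 × √9 = 4.6800. Critical value z_{0.025} = 1.960.
Revised power = Φ(δ − 1.960) + Φ(−δ − 1.960) = Φ(2.720) + Φ(-6.640) = 0.9967 + 0.0000 = 0.9967.

Power ≈ 0.997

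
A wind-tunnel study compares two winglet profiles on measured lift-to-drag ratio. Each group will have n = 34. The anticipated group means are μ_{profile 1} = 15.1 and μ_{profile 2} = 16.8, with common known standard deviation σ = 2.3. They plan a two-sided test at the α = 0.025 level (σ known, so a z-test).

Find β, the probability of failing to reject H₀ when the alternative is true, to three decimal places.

Standardized effect: d = |μ_{profile 1} − μ_{profile 2}| / σ = |15.1 − 16.8| / 2.3 = 0.7391
Noncentrality parameter: δ = d·√(n/2) = 0.7391 × √(34/2) = 3.0475
Two-sided α = 0.025 → critical value z_{0.0125} = 2.241.
Power = Φ(δ − 2.241) + Φ(−δ − 2.241) = Φ(0.806) + Φ(-5.289) = 0.7899 + 0.0000 = 0.7899.
Type II error: β = 1 − power = 1 − 0.7899 = 0.2101.

β ≈ 0.210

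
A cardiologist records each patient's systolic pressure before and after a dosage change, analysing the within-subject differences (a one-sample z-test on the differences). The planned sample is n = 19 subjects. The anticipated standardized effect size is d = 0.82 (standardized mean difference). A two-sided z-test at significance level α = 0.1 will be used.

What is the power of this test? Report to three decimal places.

Noncentrality parameter: δ = d·√n = 0.82 × √19 = 3.5743
Two-sided α = 0.1 → critical value z_{0.05} = 1.645.
Power = Φ(δ − 1.645) + Φ(−δ − 1.645) = Φ(1.929) + Φ(-5.219) = 0.9732 + 0.0000 = 0.9732.

Power ≈ 0.973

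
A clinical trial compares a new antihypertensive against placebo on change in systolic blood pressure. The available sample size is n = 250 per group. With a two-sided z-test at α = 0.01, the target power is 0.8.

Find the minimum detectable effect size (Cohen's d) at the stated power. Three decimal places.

d ≈ 0.306

Need Φ(δ − 2.576) = 0.8, so δ = 2.576 + 0.842 = 3.417.
(The second rejection-region term Φ(−δ − z_{α/2}) is negligible and dropped.)
δ = d·√(n/2) ⇒ d = δ/√(n/2) = 3.417/√(250/2) = 0.3057.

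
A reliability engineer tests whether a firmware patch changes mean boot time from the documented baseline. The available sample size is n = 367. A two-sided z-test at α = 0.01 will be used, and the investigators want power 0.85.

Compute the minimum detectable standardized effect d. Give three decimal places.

d ≈ 0.189

Required noncentrality: δ = z_{0.005} + z_{0.15} = 2.576 + 1.036 = 3.612.
(Lower-tail contribution to power is negligible for δ > 0.)
δ = d·√n ⇒ d = δ/√n = 3.612/√367 = 0.1886.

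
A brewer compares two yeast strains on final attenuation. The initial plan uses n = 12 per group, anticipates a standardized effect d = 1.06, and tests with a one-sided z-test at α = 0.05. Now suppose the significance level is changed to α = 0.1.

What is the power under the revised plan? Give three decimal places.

Power ≈ 0.906

δ = d·√(n/2) = 1.06 × √(12/2) = 2.5965 (unchanged). New critical value: z_{0.1} = 1.282.
Revised power = P(Z > 1.282 − δ) = Φ(1.315) = 0.9057.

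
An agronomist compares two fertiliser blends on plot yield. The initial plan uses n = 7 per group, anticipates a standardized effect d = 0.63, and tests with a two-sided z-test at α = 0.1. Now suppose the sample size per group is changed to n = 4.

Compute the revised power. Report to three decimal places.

With n = 4 per group: δ = d·√(n/2) = 0.63 × √(4/2) = 0.8910. Critical value z_{0.05} = 1.645.
Revised power = Φ(δ − 1.645) + Φ(−δ − 1.645) = Φ(-0.754) + Φ(-2.536) = 0.2255 + 0.0056 = 0.2311.

Power ≈ 0.231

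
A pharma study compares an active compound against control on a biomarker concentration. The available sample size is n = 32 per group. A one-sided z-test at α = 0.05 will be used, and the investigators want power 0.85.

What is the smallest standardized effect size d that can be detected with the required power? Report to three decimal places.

d ≈ 0.670

Required noncentrality: δ = z_{0.05} + z_{0.15} = 1.645 + 1.036 = 2.681.
δ = d·√(n/2) ⇒ d = δ/√(n/2) = 2.681/√(32/2) = 0.6703.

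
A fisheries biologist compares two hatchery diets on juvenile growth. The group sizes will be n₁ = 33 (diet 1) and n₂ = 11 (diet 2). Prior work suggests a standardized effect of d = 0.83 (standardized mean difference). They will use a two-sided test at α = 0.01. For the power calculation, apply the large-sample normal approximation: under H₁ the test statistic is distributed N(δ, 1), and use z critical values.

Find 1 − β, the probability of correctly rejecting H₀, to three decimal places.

Power ≈ 0.424

Noncentrality parameter: δ = d / √(1/n₁ + 1/n₂) = 0.83 / √(1/33 + 1/11) = 2.3840
Critical value for a two-sided test at α = 0.01: z_{α/2} = 2.576.
Power = Φ(δ − 2.576) + Φ(−δ − 2.576) = Φ(-0.192) + Φ(-4.960) = 0.4239 + 0.0000 = 0.4239.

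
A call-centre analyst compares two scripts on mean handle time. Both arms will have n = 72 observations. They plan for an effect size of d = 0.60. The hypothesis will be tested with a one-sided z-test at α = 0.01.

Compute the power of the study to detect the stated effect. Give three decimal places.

Noncentrality parameter: δ = d·√(n/2) = 0.60 × √(72/2) = 3.6000
Critical value for a one-sided test at α = 0.01: z_α = 2.326.
Power = Φ(δ − 2.326) = Φ(1.274) = 0.8986.

Power ≈ 0.899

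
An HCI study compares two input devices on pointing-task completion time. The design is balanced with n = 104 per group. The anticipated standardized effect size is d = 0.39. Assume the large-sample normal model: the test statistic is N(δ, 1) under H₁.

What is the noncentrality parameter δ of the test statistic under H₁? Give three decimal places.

δ = d·√(n/2) = 0.39 × √(104/2) = 2.8123

δ ≈ 2.812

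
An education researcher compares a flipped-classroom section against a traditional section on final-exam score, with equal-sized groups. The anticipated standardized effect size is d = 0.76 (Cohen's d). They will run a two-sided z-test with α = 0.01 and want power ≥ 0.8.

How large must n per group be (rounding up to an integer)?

n = 41 per group

Set Φ(δ − 2.576) = 0.8; then δ − 2.576 = Φ⁻¹(0.8) = 0.842, giving δ = 3.417.
(For δ > 0 the lower-tail rejection region contributes negligibly to power, so the one-term inversion is standard.)
δ = d·√(n/2) ⇒ n = 2(δ/d)² = 2 × (3.417 / 0.76)² = 40.44.
Round up to the next whole unit.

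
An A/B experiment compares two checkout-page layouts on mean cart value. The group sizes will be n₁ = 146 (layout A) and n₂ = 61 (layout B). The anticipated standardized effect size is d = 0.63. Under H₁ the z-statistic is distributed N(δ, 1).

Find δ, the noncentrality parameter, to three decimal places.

δ ≈ 4.132

δ = d / √(1/n₁ + 1/n₂) = 0.63 / √(1/146 + 1/61) = 4.1323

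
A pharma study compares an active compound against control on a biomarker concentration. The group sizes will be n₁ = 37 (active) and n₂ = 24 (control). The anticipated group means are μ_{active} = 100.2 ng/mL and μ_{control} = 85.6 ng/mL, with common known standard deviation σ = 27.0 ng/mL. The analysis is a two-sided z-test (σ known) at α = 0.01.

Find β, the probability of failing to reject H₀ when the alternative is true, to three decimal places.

β ≈ 0.696

Standardized effect: d = |μ_{active} − μ_{control}| / σ = |100.2 − 85.6| / 27.0 = 0.5407
Noncentrality parameter: δ = d / √(1/n₁ + 1/n₂) = 0.5407 / √(1/37 + 1/24) = 2.0631
Two-sided α = 0.01 → critical value z_{0.005} = 2.576.
Power = Φ(δ − 2.576) + Φ(−δ − 2.576) = Φ(-0.513) + Φ(-4.639) = 0.3041 + 0.0000 = 0.3041.
Type II error: β = 1 − power = 1 − 0.3041 = 0.6959.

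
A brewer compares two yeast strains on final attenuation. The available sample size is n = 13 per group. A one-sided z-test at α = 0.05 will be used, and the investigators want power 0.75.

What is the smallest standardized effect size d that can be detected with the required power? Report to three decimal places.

Required noncentrality: δ = z_{0.05} + z_{0.25} = 1.645 + 0.674 = 2.319.
δ = d·√(n/2) ⇒ d = δ/√(n/2) = 2.319/√(13/2) = 0.9097.

d ≈ 0.910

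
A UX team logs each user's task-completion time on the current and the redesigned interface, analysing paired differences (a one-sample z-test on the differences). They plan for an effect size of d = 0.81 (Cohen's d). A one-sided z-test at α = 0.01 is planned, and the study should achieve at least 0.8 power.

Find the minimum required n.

Set Φ(δ − 2.326) = 0.8; then δ − 2.326 = Φ⁻¹(0.8) = 0.842, giving δ = 3.168.
δ = d·√n ⇒ n = (δ/d)² = (3.168 / 0.81)² = 15.30.
Round up to the next whole unit.

n = 16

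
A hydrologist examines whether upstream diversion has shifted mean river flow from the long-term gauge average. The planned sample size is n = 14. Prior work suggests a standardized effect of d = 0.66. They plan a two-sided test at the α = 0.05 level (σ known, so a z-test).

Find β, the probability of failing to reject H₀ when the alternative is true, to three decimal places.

Noncentrality parameter: δ = d·√n = 0.66 × √14 = 2.4695
Critical value for a two-sided test at α = 0.05: z_{α/2} = 1.960.
Power = Φ(δ − 1.960) + Φ(−δ − 1.960) = Φ(0.510) + Φ(-4.429) = 0.6948 + 0.0000 = 0.6948.
Type II error: β = 1 − power = 1 − 0.6948 = 0.3052.

β ≈ 0.305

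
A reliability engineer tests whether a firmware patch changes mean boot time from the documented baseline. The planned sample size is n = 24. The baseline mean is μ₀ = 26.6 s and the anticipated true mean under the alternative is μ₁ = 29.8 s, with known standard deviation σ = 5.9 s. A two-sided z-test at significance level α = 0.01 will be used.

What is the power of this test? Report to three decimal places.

Standardized effect: d = |μ₁ − μ₀| / σ = |29.8 − 26.6| / 5.9 = 0.5424
Noncentrality parameter: δ = d·√n = 0.5424 × √24 = 2.6571
Two-sided α = 0.01 → critical value z_{0.005} = 2.576.
Power = Φ(δ − 2.576) + Φ(−δ − 2.576) = Φ(0.081) + Φ(-5.233) = 0.5324 + 0.0000 = 0.5324.

Power ≈ 0.532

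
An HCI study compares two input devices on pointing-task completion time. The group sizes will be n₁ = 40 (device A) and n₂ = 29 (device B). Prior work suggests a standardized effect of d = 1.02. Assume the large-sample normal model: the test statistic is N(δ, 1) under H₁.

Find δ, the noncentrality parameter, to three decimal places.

The noncentrality parameter scales effect size by the design's sample-size factor: δ = d / √(1/n₁ + 1/n₂) = 1.02 / √(1/40 + 1/29) = 4.1822

δ ≈ 4.182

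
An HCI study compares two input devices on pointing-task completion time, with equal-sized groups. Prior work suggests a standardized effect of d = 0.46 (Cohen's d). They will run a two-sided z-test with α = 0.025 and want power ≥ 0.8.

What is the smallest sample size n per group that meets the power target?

n = 90 per group

For power 0.8 need Φ(δ − z_{0.0125}) = 0.8, so δ = z_{0.0125} + z_{0.20} = 2.241 + 0.842 = 3.083.
(For δ > 0 the lower-tail rejection region contributes negligibly to power, so the one-term inversion is standard.)
δ = d·√(n/2) ⇒ n = 2(δ/d)² = 2 × (3.083 / 0.46)² = 89.84.
Round up to the next whole unit.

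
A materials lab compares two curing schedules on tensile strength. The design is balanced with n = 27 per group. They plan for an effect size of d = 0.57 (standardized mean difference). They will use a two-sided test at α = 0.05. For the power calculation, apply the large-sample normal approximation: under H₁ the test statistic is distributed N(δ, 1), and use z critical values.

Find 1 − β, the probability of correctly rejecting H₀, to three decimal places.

Power ≈ 0.553

Noncentrality parameter: δ = d·√(n/2) = 0.57 × √(27/2) = 2.0943
Critical value for a two-sided test at α = 0.05: z_{α/2} = 1.960.
Power = Φ(δ − 1.960) + Φ(−δ − 1.960) = Φ(0.134) + Φ(-4.054) = 0.5534 + 0.0000 = 0.5535.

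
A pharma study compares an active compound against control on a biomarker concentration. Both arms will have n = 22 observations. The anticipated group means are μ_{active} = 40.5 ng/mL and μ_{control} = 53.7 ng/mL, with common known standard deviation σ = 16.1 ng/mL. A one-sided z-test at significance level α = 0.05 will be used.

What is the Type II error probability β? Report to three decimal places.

Standardized effect: d = |μ_{active} − μ_{control}| / σ = |40.5 − 53.7| / 16.1 = 0.8199
Noncentrality parameter: δ = d·√(n/2) = 0.8199 × √(22/2) = 2.7192
Critical value for a one-sided test at α = 0.05: z_α = 1.645.
Power = Φ(δ − 1.645) = Φ(1.074) = 0.8587.
Type II error: β = 1 − power = 1 − 0.8587 = 0.1413.

β ≈ 0.141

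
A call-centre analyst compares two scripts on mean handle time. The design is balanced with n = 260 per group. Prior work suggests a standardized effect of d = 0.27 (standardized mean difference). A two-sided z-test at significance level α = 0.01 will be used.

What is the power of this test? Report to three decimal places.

Noncentrality parameter: δ = d·√(n/2) = 0.27 × √(260/2) = 3.0785
Two-sided α = 0.01 → critical value z_{0.005} = 2.576.
Power = Φ(δ − 2.576) + Φ(−δ − 2.576) = Φ(0.503) + Φ(-5.654) = 0.6924 + 0.0000 = 0.6924.

Power ≈ 0.692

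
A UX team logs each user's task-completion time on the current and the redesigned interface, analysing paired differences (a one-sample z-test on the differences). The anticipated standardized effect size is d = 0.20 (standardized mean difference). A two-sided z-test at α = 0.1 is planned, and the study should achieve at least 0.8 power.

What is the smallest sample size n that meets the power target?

Set Φ(δ − 1.645) = 0.8; then δ − 1.645 = Φ⁻¹(0.8) = 0.842, giving δ = 2.486.
(For δ > 0 the lower-tail rejection region contributes negligibly to power, so the one-term inversion is standard.)
δ = d·√n ⇒ n = (δ/d)² = (2.486 / 0.20)² = 154.56.
Round up to the next whole unit.

n = 155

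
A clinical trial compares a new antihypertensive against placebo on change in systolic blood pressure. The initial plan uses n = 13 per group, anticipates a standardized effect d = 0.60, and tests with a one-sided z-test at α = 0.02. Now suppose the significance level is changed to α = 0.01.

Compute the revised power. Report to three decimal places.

Power ≈ 0.213

δ = d·√(n/2) = 0.60 × √(13/2) = 1.5297 (unchanged). New critical value: z_{0.01} = 2.326.
Revised power = P(Z > 2.326 − δ) = Φ(-0.797) = 0.2128.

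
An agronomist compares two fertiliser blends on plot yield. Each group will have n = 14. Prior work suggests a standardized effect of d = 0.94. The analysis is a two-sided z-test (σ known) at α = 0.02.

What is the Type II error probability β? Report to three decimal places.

β ≈ 0.436

Noncentrality parameter: δ = d·√(n/2) = 0.94 × √(14/2) = 2.4870
Two-sided α = 0.02 → critical value z_{0.01} = 2.326.
Power = Φ(δ − 2.326) + Φ(−δ − 2.326) = Φ(0.161) + Φ(-4.813) = 0.5638 + 0.0000 = 0.5638.
Type II error: β = 1 − power = 1 − 0.5638 = 0.4362.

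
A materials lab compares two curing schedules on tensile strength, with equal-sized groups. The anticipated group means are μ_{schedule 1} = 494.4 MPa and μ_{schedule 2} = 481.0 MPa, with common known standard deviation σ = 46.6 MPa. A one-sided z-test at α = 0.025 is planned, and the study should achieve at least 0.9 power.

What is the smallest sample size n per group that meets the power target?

Standardized effect: d = |μ_{schedule 1} − μ_{schedule 2}| / σ = |494.4 − 481.0| / 46.6 = 0.2876
Set Φ(δ − 1.960) = 0.9; then δ − 1.960 = Φ⁻¹(0.9) = 1.282, giving δ = 3.242.
δ = d·√(n/2) ⇒ n = 2(δ/d)² = 2 × (3.242 / 0.2876)² = 254.15.
Round up to the next whole unit.

n = 255 per group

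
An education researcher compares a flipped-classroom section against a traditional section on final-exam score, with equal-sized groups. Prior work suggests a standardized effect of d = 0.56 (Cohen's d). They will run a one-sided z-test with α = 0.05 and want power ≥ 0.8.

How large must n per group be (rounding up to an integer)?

Set Φ(δ − 1.645) = 0.8; then δ − 1.645 = Φ⁻¹(0.8) = 0.842, giving δ = 2.486.
δ = d·√(n/2) ⇒ n = 2(δ/d)² = 2 × (2.486 / 0.56)² = 39.43.
Rounding up, n = 40 per group.

n = 40 per group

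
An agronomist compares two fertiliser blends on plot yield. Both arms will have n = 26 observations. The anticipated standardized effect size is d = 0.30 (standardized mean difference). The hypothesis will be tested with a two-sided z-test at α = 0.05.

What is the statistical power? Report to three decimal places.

Noncentrality parameter: λ = d·√(n/2) = 0.30 × √(26/2) = 1.0817
Critical value for a two-sided test at α = 0.05: z_{α/2} = 1.960.
Power = Φ(λ − 1.960) + Φ(−λ − 1.960) = Φ(-0.878) + Φ(-3.042) = 0.1899 + 0.0012 = 0.1911.

Power ≈ 0.191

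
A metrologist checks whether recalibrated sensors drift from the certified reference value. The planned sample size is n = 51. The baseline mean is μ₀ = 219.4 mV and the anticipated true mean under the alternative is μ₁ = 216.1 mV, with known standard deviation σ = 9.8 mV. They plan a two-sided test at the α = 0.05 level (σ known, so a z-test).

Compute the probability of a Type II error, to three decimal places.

Standardized effect: d = |μ₁ − μ₀| / σ = |216.1 − 219.4| / 9.8 = 0.3367
Noncentrality parameter: δ = d·√n = 0.3367 × √51 = 2.4048
Two-sided α = 0.05 → critical value z_{0.025} = 1.960.
Power = Φ(δ − 1.960) + Φ(−δ − 1.960) = Φ(0.445) + Φ(-4.365) = 0.6718 + 0.0000 = 0.6718.
Type II error: β = 1 − power = 1 − 0.6718 = 0.3282.

β ≈ 0.328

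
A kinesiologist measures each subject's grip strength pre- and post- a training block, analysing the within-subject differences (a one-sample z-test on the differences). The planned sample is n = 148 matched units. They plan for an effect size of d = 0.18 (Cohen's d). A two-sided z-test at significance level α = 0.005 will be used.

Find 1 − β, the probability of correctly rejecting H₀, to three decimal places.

Noncentrality parameter: δ = d·√n = 0.18 × √148 = 2.1898
Critical value for a two-sided test at α = 0.005: z_{α/2} = 2.807.
Power = Φ(δ − 2.807) + Φ(−δ − 2.807) = Φ(-0.617) + Φ(-4.997) = 0.2685 + 0.0000 = 0.2685.

Power ≈ 0.269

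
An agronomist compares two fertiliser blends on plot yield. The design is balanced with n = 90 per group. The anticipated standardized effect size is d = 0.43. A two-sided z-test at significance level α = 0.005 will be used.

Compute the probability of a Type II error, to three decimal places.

Noncentrality parameter: δ = d·√(n/2) = 0.43 × √(90/2) = 2.8845
Two-sided α = 0.005 → critical value z_{0.0025} = 2.807.
Power = Φ(δ − 2.807) + Φ(−δ − 2.807) = Φ(0.077) + Φ(-5.692) = 0.5309 + 0.0000 = 0.5309.
Type II error: β = 1 − power = 1 − 0.5309 = 0.4691.

β ≈ 0.469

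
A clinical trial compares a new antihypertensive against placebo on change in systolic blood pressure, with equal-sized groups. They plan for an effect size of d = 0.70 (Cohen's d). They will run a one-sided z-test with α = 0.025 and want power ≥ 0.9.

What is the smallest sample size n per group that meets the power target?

n = 43 per group

Set Φ(δ − 1.960) = 0.9; then δ − 1.960 = Φ⁻¹(0.9) = 1.282, giving δ = 3.242.
δ = d·√(n/2) ⇒ n = 2(δ/d)² = 2 × (3.242 / 0.70)² = 42.89.
Round up to the next whole unit.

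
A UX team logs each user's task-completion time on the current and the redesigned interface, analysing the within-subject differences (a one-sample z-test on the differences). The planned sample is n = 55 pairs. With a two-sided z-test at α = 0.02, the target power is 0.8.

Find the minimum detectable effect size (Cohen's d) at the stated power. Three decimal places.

d ≈ 0.427

Need Φ(δ − 2.326) = 0.8, so δ = 2.326 + 0.842 = 3.168.
(The second rejection-region term Φ(−δ − z_{α/2}) is negligible and dropped.)
δ = d·√n ⇒ d = δ/√n = 3.168/√55 = 0.4272.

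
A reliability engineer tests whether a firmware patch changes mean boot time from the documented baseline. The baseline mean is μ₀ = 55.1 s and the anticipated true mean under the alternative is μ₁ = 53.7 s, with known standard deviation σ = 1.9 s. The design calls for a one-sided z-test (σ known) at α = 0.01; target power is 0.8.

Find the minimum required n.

n = 19

Standardized effect: d = |μ₁ − μ₀| / σ = |53.7 − 55.1| / 1.9 = 0.7368
Set Φ(δ − 2.326) = 0.8; then δ − 2.326 = Φ⁻¹(0.8) = 0.842, giving δ = 3.168.
δ = d·√n ⇒ n = (δ/d)² = (3.168 / 0.7368)² = 18.48.
Round up to the next whole unit.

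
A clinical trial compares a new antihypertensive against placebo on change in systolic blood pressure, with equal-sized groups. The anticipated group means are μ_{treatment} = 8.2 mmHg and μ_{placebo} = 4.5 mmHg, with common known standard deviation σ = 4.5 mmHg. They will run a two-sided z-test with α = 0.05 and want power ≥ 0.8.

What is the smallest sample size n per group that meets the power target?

Standardized effect: d = |μ_{treatment} − μ_{placebo}| / σ = |8.2 − 4.5| / 4.5 = 0.8222
Set Φ(δ − 1.960) = 0.8; then δ − 1.960 = Φ⁻¹(0.8) = 0.842, giving δ = 2.802.
(Ignoring the negligible lower-tail rejection probability gives the usual closed-form inversion.)
δ = d·√(n/2) ⇒ n = 2(δ/d)² = 2 × (2.802 / 0.8222)² = 23.22.
Round up to the next whole unit.

n = 24 per group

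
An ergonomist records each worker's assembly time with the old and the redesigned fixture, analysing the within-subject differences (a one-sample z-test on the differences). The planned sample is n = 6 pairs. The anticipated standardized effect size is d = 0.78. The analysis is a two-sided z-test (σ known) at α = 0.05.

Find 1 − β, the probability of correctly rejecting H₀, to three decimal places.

Power ≈ 0.480

Noncentrality parameter: δ = d·√n = 0.78 × √6 = 1.9106
Critical value for a two-sided test at α = 0.05: z_{α/2} = 1.960.
Power = Φ(δ − 1.960) + Φ(−δ − 1.960) = Φ(-0.049) + Φ(-3.871) = 0.4803 + 0.0001 = 0.4804.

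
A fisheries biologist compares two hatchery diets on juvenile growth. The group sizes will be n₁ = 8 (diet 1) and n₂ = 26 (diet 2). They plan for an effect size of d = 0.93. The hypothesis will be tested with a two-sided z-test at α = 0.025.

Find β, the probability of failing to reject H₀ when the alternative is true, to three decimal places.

Noncentrality parameter: δ = d / √(1/n₁ + 1/n₂) = 0.93 / √(1/8 + 1/26) = 2.3003
Two-sided α = 0.025 → critical value z_{0.0125} = 2.241.
Power = Φ(δ − 2.241) + Φ(−δ − 2.241) = Φ(0.059) + Φ(-4.542) = 0.5235 + 0.0000 = 0.5235.
Type II error: β = 1 − power = 1 − 0.5235 = 0.4765.

β ≈ 0.477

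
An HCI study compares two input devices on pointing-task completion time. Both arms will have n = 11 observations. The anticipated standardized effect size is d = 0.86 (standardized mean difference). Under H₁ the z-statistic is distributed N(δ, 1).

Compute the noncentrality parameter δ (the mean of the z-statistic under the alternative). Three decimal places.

δ ≈ 2.017

The noncentrality parameter scales effect size by the design's sample-size factor: δ = d·√(n/2) = 0.86 × √(11/2) = 2.0169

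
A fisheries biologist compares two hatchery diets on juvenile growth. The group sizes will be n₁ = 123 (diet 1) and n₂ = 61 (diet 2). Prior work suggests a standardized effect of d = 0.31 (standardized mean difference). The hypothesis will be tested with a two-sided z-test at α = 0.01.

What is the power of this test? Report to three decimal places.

Power ≈ 0.276

Noncentrality parameter: δ = d / √(1/n₁ + 1/n₂) = 0.31 / √(1/123 + 1/61) = 1.9796
Two-sided α = 0.01 → critical value z_{0.005} = 2.576.
Power = Φ(δ − 2.576) + Φ(−δ − 2.576) = Φ(-0.596) + Φ(-4.555) = 0.2755 + 0.0000 = 0.2755.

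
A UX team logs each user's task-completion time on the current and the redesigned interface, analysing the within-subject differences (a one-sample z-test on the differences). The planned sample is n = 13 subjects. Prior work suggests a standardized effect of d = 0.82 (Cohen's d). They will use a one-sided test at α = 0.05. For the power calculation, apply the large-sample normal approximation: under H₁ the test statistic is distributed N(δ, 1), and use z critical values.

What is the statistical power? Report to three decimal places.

Power ≈ 0.905

Noncentrality parameter: δ = d·√n = 0.82 × √13 = 2.9566
Critical value for a one-sided test at α = 0.05: z_α = 1.645.
Power = Φ(δ − 1.645) = Φ(1.312) = 0.9052.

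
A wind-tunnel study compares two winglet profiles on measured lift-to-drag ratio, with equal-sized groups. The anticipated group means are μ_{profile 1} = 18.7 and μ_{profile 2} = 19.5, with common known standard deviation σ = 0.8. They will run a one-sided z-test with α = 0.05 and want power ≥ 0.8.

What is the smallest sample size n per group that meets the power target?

Standardized effect: d = |μ_{profile 1} − μ_{profile 2}| / σ = |18.7 − 19.5| / 0.8 = 1.0000
Set Φ(δ − 1.645) = 0.8; then δ − 1.645 = Φ⁻¹(0.8) = 0.842, giving δ = 2.486.
δ = d·√(n/2) ⇒ n = 2(δ/d)² = 2 × (2.486 / 1.0000)² = 12.37.
Rounding up, n = 13 per group.

n = 13 per group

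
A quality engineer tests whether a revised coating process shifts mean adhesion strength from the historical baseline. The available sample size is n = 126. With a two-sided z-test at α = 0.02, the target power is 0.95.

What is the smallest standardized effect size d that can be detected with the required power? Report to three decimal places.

Need Φ(δ − 2.326) = 0.95, so δ = 2.326 + 1.645 = 3.971.
(The second rejection-region term Φ(−δ − z_{α/2}) is negligible and dropped.)
δ = d·√n ⇒ d = δ/√n = 3.971/√126 = 0.3538.

d ≈ 0.354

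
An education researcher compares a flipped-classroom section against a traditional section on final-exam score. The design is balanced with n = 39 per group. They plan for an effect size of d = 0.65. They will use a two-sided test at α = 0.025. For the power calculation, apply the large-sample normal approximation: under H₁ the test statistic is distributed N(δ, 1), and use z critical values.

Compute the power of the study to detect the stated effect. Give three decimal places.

Noncentrality parameter: δ = d·√(n/2) = 0.65 × √(39/2) = 2.8703
Two-sided α = 0.025 → critical value z_{0.0125} = 2.241.
Power = Φ(δ − 2.241) + Φ(−δ − 2.241) = Φ(0.629) + Φ(-5.112) = 0.7353 + 0.0000 = 0.7353.

Power ≈ 0.735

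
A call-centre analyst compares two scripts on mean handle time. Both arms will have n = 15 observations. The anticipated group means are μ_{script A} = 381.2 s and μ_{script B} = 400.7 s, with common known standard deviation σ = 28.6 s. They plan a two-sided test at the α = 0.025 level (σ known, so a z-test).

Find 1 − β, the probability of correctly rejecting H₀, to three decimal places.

Standardized effect: d = |μ_{script A} − μ_{script B}| / σ = |381.2 − 400.7| / 28.6 = 0.6818
Noncentrality parameter: δ = d·√(n/2) = 0.6818 × √(15/2) = 1.8672
Two-sided α = 0.025 → critical value z_{0.0125} = 2.241.
Power = Φ(δ − 2.241) + Φ(−δ − 2.241) = Φ(-0.374) + Φ(-4.109) = 0.3541 + 0.0000 = 0.3542.

Power ≈ 0.354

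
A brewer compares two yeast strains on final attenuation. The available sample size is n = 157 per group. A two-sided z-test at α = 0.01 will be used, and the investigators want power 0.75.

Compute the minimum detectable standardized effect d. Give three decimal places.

Required noncentrality: δ = z_{0.005} + z_{0.25} = 2.576 + 0.674 = 3.250.
(The second rejection-region term Φ(−δ − z_{α/2}) is negligible and dropped.)
δ = d·√(n/2) ⇒ d = δ/√(n/2) = 3.250/√(157/2) = 0.3669.

d ≈ 0.367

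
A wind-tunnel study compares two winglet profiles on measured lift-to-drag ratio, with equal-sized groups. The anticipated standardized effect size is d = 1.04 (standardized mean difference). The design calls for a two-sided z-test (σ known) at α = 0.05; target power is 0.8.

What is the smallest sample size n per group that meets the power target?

For power 0.8 need Φ(δ − z_{0.025}) = 0.8, so δ = z_{0.025} + z_{0.20} = 1.960 + 0.842 = 2.802.
(The Φ(−δ − z_{α/2}) term is vanishingly small for δ > 0 and is dropped in the standard sample-size formula.)
δ = d·√(n/2) ⇒ n = 2(δ/d)² = 2 × (2.802 / 1.04)² = 14.51.
Round up to the next whole unit.

n = 15 per group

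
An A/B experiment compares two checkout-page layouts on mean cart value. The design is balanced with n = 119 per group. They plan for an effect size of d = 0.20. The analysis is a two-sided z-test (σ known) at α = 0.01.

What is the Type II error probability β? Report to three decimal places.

Noncentrality parameter: δ = d·√(n/2) = 0.20 × √(119/2) = 1.5427
Critical value for a two-sided test at α = 0.01: z_{α/2} = 2.576.
Power = Φ(δ − 2.576) + Φ(−δ − 2.576) = Φ(-1.033) + Φ(-4.119) = 0.1508 + 0.0000 = 0.1508.
Type II error: β = 1 − power = 1 − 0.1508 = 0.8492.

β ≈ 0.849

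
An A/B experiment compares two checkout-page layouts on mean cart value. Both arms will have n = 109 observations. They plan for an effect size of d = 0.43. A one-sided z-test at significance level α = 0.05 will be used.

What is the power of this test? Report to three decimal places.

Noncentrality parameter: δ = d·√(n/2) = 0.43 × √(109/2) = 3.1744
One-sided α = 0.05 → critical value z_{0.05} = 1.645.
Power = Φ(δ − 1.645) = Φ(1.530) = 0.9369.

Power ≈ 0.937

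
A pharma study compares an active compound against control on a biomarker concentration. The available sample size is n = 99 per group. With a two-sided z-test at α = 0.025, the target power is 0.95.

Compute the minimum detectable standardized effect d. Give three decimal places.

d ≈ 0.552

Need Φ(δ − 2.241) = 0.95, so δ = 2.241 + 1.645 = 3.886.
(Lower-tail contribution to power is negligible for δ > 0.)
δ = d·√(n/2) ⇒ d = δ/√(n/2) = 3.886/√(99/2) = 0.5524.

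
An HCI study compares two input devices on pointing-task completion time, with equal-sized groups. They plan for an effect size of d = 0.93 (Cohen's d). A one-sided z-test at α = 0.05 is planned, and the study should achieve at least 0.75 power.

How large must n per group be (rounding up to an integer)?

For power 0.75 need Φ(δ − z_{0.05}) = 0.75, so δ = z_{0.05} + z_{0.25} = 1.645 + 0.674 = 2.319.
δ = d·√(n/2) ⇒ n = 2(δ/d)² = 2 × (2.319 / 0.93)² = 12.44.
Round up to the next whole unit.

n = 13 per group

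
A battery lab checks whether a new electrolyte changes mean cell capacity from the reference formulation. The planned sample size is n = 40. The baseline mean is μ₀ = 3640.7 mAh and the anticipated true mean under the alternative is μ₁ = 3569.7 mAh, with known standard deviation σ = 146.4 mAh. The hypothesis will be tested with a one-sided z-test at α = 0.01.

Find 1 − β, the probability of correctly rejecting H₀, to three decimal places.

Standardized effect: d = |μ₁ − μ₀| / σ = |3569.7 − 3640.7| / 146.4 = 0.4850
Noncentrality parameter: δ = d·√n = 0.4850 × √40 = 3.0672
Critical value for a one-sided test at α = 0.01: z_α = 2.326.
Power = P(Z > 2.326 − δ) = Φ(0.741) = 0.7706.

Power ≈ 0.771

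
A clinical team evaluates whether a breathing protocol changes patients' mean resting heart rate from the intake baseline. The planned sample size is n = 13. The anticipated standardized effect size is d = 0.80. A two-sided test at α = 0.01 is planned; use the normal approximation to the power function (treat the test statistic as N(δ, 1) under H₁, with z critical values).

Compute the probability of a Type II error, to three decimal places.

β ≈ 0.379

Noncentrality parameter: δ = d·√n = 0.80 × √13 = 2.8844
Two-sided α = 0.01 → critical value z_{0.005} = 2.576.
Power = Φ(δ − 2.576) + Φ(−δ − 2.576) = Φ(0.309) + Φ(-5.460) = 0.6212 + 0.0000 = 0.6212.
Type II error: β = 1 − power = 1 − 0.6212 = 0.3788.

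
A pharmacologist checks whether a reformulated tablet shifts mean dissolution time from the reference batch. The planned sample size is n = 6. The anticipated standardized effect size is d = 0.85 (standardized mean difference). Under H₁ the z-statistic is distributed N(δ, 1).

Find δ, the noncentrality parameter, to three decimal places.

δ ≈ 2.082

δ = d·√n = 0.85 × √6 = 2.0821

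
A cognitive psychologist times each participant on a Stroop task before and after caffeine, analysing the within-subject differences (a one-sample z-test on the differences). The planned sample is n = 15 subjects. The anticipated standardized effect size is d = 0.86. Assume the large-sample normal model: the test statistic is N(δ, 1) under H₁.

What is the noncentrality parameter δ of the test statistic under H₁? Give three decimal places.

The noncentrality parameter scales effect size by the design's sample-size factor: δ = d·√n = 0.86 × √15 = 3.3308

δ ≈ 3.331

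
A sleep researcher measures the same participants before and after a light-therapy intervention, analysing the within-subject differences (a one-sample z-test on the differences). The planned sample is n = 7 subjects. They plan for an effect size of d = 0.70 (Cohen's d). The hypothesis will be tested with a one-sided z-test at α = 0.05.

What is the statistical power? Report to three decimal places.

Noncentrality parameter: δ = d·√n = 0.70 × √7 = 1.8520
Critical value for a one-sided test at α = 0.05: z_α = 1.645.
Power = Φ(δ − 1.645) = Φ(0.207) = 0.5821.

Power ≈ 0.582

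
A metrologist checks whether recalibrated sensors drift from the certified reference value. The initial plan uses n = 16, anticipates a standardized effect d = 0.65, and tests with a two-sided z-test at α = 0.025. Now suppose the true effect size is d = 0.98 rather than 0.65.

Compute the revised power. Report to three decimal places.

With d = 0.98: δ = d·√n = 0.98 × √16 = 3.9200. Critical value z_{0.0125} = 2.241.
Revised power = Φ(δ − 2.241) + Φ(−δ − 2.241) = Φ(1.679) + Φ(-6.161) = 0.9534 + 0.0000 = 0.9534.

Power ≈ 0.953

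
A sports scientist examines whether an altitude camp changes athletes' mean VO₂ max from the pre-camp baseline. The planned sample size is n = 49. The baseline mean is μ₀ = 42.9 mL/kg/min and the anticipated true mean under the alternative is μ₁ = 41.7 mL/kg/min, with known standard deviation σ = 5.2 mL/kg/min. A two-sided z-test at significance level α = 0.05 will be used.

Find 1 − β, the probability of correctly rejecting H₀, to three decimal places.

Power ≈ 0.365

Standardized effect: d = |μ₁ − μ₀| / σ = |41.7 − 42.9| / 5.2 = 0.2308
Noncentrality parameter: δ = d·√n = 0.2308 × √49 = 1.6154
Critical value for a two-sided test at α = 0.05: z_{α/2} = 1.960.
Power = Φ(δ − 1.960) + Φ(−δ − 1.960) = Φ(-0.345) + Φ(-3.575) = 0.3652 + 0.0002 = 0.3654.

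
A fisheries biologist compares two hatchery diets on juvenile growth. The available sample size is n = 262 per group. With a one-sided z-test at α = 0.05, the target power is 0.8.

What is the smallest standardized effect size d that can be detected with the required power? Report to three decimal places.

d ≈ 0.217

Need Φ(δ − 1.645) = 0.8, so δ = 1.645 + 0.842 = 2.486.
δ = d·√(n/2) ⇒ d = δ/√(n/2) = 2.486/√(262/2) = 0.2172.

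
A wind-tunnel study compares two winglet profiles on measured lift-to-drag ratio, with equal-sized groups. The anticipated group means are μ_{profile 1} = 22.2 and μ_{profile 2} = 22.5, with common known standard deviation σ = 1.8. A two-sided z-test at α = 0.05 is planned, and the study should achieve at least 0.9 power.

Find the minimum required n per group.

n = 757 per group

Standardized effect: d = |μ_{profile 1} − μ_{profile 2}| / σ = |22.2 − 22.5| / 1.8 = 0.1667
Set Φ(δ − 1.960) = 0.9; then δ − 1.960 = Φ⁻¹(0.9) = 1.282, giving δ = 3.242.
(The Φ(−δ − z_{α/2}) term is vanishingly small for δ > 0 and is dropped in the standard sample-size formula.)
δ = d·√(n/2) ⇒ n = 2(δ/d)² = 2 × (3.242 / 0.1667)² = 756.53.
Round up to the next whole unit.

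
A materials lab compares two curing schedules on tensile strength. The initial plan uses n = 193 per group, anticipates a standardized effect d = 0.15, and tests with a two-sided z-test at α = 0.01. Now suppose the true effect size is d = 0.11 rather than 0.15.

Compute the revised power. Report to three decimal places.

With d = 0.11: δ = d·√(n/2) = 0.11 × √(193/2) = 1.0806. Critical value z_{0.005} = 2.576.
Revised power = Φ(δ − 2.576) + Φ(−δ − 2.576) = Φ(-1.495) + Φ(-3.656) = 0.0674 + 0.0001 = 0.0676.

Power ≈ 0.068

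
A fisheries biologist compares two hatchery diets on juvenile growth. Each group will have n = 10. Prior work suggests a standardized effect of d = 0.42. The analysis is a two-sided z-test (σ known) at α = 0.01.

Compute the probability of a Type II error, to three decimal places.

Noncentrality parameter: δ = d·√(n/2) = 0.42 × √(10/2) = 0.9391
Two-sided α = 0.01 → critical value z_{0.005} = 2.576.
Power = Φ(δ − 2.576) + Φ(−δ − 2.576) = Φ(-1.637) + Φ(-3.515) = 0.0508 + 0.0002 = 0.0511.
Type II error: β = 1 − power = 1 − 0.0511 = 0.9489.

β ≈ 0.949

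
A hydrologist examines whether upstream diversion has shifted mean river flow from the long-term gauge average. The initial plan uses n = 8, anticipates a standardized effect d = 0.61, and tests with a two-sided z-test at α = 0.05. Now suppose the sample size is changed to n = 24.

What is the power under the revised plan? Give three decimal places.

Power ≈ 0.848

With n = 24: δ = d·√n = 0.61 × √24 = 2.9884. Critical value z_{0.025} = 1.960.
Revised power = Φ(δ − 1.960) + Φ(−δ − 1.960) = Φ(1.028) + Φ(-4.948) = 0.8481 + 0.0000 = 0.8481.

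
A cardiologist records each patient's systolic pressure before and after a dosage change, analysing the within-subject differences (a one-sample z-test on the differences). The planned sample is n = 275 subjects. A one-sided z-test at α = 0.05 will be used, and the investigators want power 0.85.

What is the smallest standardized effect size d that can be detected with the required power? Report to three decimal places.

Need Φ(δ − 1.645) = 0.85, so δ = 1.645 + 1.036 = 2.681.
δ = d·√n ⇒ d = δ/√n = 2.681/√275 = 0.1617.

d ≈ 0.162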